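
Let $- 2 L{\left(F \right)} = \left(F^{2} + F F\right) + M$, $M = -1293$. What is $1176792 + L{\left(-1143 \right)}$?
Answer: $- \frac{258021}{2} \approx -1.2901 \cdot 10^{5}$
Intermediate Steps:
$L{\left(F \right)} = \frac{1293}{2} - F^{2}$ ($L{\left(F \right)} = - \frac{\left(F^{2} + F F\right) - 1293}{2} = - \frac{\left(F^{2} + F^{2}\right) - 1293}{2} = - \frac{2 F^{2} - 1293}{2} = - \frac{-1293 + 2 F^{2}}{2} = \frac{1293}{2} - F^{2}$)
$1176792 + L{\left(-1143 \right)} = 1176792 + \left(\frac{1293}{2} - \left(-1143\right)^{2}\right) = 1176792 + \left(\frac{1293}{2} - 1306449\right) = 1176792 - \frac{2611605}{2} = - \frac{258021}{2}$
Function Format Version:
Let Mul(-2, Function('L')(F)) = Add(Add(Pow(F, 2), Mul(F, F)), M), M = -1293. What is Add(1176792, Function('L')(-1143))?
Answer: Rational(-258021, 2) ≈ -1.2901e+5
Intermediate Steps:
Function('L')(F) = Add(Rational(1293, 2), Mul(-1, Pow(F, 2))) (Function('L')(F) = Mul(Rational(-1, 2), Add(Add(Pow(F, 2), Mul(F, F)), -1293)) = Mul(Rational(-1, 2), Add(Add(Pow(F, 2), Pow(F, 2)), -1293)) = Mul(Rational(-1, 2), Add(Mul(2, Pow(F, 2)), -1293)) = Mul(Rational(-1, 2), Add(-1293, Mul(2, Pow(F, 2)))) = Add(Rational(1293, 2), Mul(-1, Pow(F, 2))))
Add(1176792, Function('L')(-1143)) = Add(1176792, Add(Rational(1293, 2), Mul(-1, Pow(-1143, 2)))) = Add(1176792, Add(Rational(1293, 2), Mul(-1, 1306449))) = Add(1176792, Add(Rational(1293, 2), -1306449)) = Add(1176792, Rational(-2611605, 2)) = Rational(-258021, 2)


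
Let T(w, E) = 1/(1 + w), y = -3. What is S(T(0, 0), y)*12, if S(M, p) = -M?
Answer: -12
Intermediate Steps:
S(T(0, 0), y)*12 = -1/(1 + 0)*12 = -1/1*12 = -1*1*12 = -1*12 = -12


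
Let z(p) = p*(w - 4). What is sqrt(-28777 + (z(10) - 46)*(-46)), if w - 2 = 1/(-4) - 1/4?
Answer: I*sqrt(25511) ≈ 159.72*I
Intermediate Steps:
w = 3/2 (w = 2 + (1/(-4) - 1/4) = 2 + (1*(-1/4) - 1*1/4) = 2 + (-1/4 - 1/4) = 2 - 1/2 = 3/2 ≈ 1.5000)
z(p) = -5*p/2 (z(p) = p*(3/2 - 4) = p*(-5/2) = -5*p/2)
sqrt(-28777 + (z(10) - 46)*(-46)) = sqrt(-28777 + (-5/2*10 - 46)*(-46)) = sqrt(-28777 + (-25 - 46)*(-46)) = sqrt(-28777 - 71*(-46)) = sqrt(-28777 + 3266) = sqrt(-25511) = I*sqrt(25511)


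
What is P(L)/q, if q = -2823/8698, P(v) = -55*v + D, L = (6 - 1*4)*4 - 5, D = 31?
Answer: 1165532/2823 ≈ 412.87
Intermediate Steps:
L = 3 (L = (6 - 4)*4 - 5 = 2*4 - 5 = 8 - 5 = 3)
P(v) = 31 - 55*v (P(v) = -55*v + 31 = 31 - 55*v)
q = -2823/8698 (q = -2823*1/8698 = -2823/8698 ≈ -0.32456)
P(L)/q = (31 - 55*3)/(-2823/8698) = (31 - 165)*(-8698/2823) = -134*(-8698/2823) = 1165532/2823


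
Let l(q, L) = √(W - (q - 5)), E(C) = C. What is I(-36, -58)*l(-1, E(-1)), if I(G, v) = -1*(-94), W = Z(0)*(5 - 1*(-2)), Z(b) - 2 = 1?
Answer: 282*√3 ≈ 488.44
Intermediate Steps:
Z(b) = 3 (Z(b) = 2 + 1 = 3)
W = 21 (W = 3*(5 - 1*(-2)) = 3*(5 + 2) = 3*7 = 21)
I(G, v) = 94
l(q, L) = √(26 - q) (l(q, L) = √(21 - (q - 5)) = √(21 - (-5 + q)) = √(21 + (5 - q)) = √(26 - q))
I(-36, -58)*l(-1, E(-1)) = 94*√(26 - 1*(-1)) = 94*√(26 + 1) = 94*√27 = 94*(3*√3) = 282*√3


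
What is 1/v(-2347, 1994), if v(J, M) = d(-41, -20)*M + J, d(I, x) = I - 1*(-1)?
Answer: -1/82107 ≈ -1.2179e-5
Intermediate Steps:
d(I, x) = 1 + I (d(I, x) = I + 1 = 1 + I)
v(J, M) = J - 40*M (v(J, M) = (1 - 41)*M + J = -40*M + J = J - 40*M)
1/v(-2347, 1994) = 1/(-2347 - 40*1994) = 1/(-2347 - 79760) = 1/(-82107) = -1/82107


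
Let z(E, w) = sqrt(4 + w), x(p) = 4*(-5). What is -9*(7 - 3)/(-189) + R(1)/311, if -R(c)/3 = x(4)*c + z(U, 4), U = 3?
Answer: 2504/6531 - 6*sqrt(2)/311 ≈ 0.35612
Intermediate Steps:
x(p) = -20
R(c) = -6*sqrt(2) + 60*c (R(c) = -3*(-20*c + sqrt(4 + 4)) = -3*(-20*c + sqrt(8)) = -3*(-20*c + 2*sqrt(2)) = -6*sqrt(2) + 60*c)
-9*(7 - 3)/(-189) + R(1)/311 = -9*(7 - 3)/(-189) + (-6*sqrt(2) + 60*1)/311 = -9*4*(-1/189) + (-6*sqrt(2) + 60)*(1/311) = -36*(-1/189) + (60 - 6*sqrt(2))*(1/311) = 4/21 + (60/311 - 6*sqrt(2)/311) = 2504/6531 - 6*sqrt(2)/311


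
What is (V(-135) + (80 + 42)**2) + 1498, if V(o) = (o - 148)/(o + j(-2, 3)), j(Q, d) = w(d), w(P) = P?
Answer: 2162707/132 ≈ 16384.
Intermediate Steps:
j(Q, d) = d
V(o) = (-148 + o)/(3 + o) (V(o) = (o - 148)/(o + 3) = (-148 + o)/(3 + o))
(V(-135) + (80 + 42)**2) + 1498 = ((-148 - 135)/(3 - 135) + (80 + 42)**2) + 1498 = (-283/(-132) + 122**2) + 1498 = (-1/132*(-283) + 14884) + 1498 = (283/132 + 14884) + 1498 = 1964971/132 + 1498 = 2162707/132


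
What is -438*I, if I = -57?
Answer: 24966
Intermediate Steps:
-438*I = -438*(-57) = 24966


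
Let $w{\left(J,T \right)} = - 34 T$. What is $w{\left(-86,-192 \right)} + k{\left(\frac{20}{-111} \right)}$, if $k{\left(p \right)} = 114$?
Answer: $6642$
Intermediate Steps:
$w{\left(-86,-192 \right)} + k{\left(\frac{20}{-111} \right)} = \left(-34\right) \left(-192\right) + 114 = 6528 + 114 = 6642$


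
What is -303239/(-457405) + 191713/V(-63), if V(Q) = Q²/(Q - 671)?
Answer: -64363612261919/1815440445 ≈ -35453.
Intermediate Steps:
V(Q) = Q²/(-671 + Q)
-303239/(-457405) + 191713/V(-63) = -303239/(-457405) + 191713/(((-63)²/(-671 - 63))) = -303239*(-1/457405) + 191713/((3969/(-734))) = 303239/457405 + 191713/((3969*(-1/734))) = 303239/457405 + 191713/(-3969/734) = 303239/457405 + 191713*(-734/3969) = 303239/457405 - 140717342/3969 = -64363612261919/1815440445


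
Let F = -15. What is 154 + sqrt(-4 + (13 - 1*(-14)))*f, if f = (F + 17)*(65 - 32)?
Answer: 154 + 66*sqrt(23) ≈ 470.52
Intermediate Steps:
f = 66 (f = (-15 + 17)*(65 - 32) = 2*33 = 66)
154 + sqrt(-4 + (13 - 1*(-14)))*f = 154 + sqrt(-4 + (13 - 1*(-14)))*66 = 154 + sqrt(-4 + (13 + 14))*66 = 154 + sqrt(-4 + 27)*66 = 154 + sqrt(23)*66 = 154 + 66*sqrt(23)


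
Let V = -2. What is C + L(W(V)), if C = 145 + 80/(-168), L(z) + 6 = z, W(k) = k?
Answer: 2867/21 ≈ 136.52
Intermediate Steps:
L(z) = -6 + z
C = 3035/21 (C = 145 + 80*(-1/168) = 145 - 10/21 = 3035/21 ≈ 144.52)
C + L(W(V)) = 3035/21 + (-6 - 2) = 3035/21 - 8 = 2867/21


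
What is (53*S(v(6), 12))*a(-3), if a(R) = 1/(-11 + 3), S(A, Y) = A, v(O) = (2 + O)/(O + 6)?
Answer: -53/12 ≈ -4.4167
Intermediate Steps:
v(O) = (2 + O)/(6 + O)
a(R) = -⅛ (a(R) = 1/(-8) = -⅛)
(53*S(v(6), 12))*a(-3) = (53*((2 + 6)/(6 + 6)))*(-⅛) = (53*(8/12))*(-⅛) = (53*((1/12)*8))*(-⅛) = (53*(⅔))*(-⅛) = (106/3)*(-⅛) = -53/12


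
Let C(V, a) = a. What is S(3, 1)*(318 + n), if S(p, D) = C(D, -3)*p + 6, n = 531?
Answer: -2547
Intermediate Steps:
S(p, D) = 6 - 3*p (S(p, D) = -3*p + 6 = 6 - 3*p)
S(3, 1)*(318 + n) = (6 - 3*3)*(318 + 531) = (6 - 9)*849 = -3*849 = -2547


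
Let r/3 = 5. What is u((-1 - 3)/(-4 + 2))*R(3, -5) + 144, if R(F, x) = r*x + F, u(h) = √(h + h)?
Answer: 0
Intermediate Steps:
r = 15 (r = 3*5 = 15)
u(h) = √2*√h (u(h) = √(2*h) = √2*√h)
R(F, x) = F + 15*x (R(F, x) = 15*x + F = F + 15*x)
u((-1 - 3)/(-4 + 2))*R(3, -5) + 144 = (√2*√((-1 - 3)/(-4 + 2)))*(3 + 15*(-5)) + 144 = (√2*√(-4/(-2)))*(3 - 75) + 144 = (√2*√(-4*(-½)))*(-72) + 144 = (√2*√2)*(-72) + 144 = 2*(-72) + 144 = -144 + 144 = 0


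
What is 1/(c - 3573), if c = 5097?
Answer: 1/1524 ≈ 0.00065617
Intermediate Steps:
1/(c - 3573) = 1/(5097 - 3573) = 1/1524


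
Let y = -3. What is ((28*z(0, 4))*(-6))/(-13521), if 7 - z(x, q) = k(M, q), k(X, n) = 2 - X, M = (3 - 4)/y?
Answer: 896/13521 ≈ 0.066267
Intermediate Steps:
M = ⅓ (M = (3 - 4)/(-3) = -1*(-⅓) = ⅓ ≈ 0.33333)
z(x, q) = 16/3 (z(x, q) = 7 - (2 - 1*⅓) = 7 - (2 - ⅓) = 7 - 1*5/3 = 7 - 5/3 = 16/3)
((28*z(0, 4))*(-6))/(-13521) = ((28*(16/3))*(-6))/(-13521) = ((448/3)*(-6))*(-1/13521) = -896*(-1/13521) = 896/13521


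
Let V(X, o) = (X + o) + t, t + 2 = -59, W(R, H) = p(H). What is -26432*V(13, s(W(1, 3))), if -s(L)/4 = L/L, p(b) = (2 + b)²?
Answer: 1374464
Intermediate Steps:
W(R, H) = (2 + H)²
t = -61 (t = -2 - 59 = -61)
s(L) = -4 (s(L) = -4*L/L = -4*1 = -4)
V(X, o) = -61 + X + o (V(X, o) = (X + o) - 61 = -61 + X + o)
-26432*V(13, s(W(1, 3))) = -26432/(1/(-61 + 13 - 4)) = -26432/(1/(-52)) = -26432/(-1/52) = -26432*(-52) = 1374464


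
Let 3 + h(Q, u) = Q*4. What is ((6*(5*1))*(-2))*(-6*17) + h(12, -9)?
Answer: 6165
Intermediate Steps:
h(Q, u) = -3 + 4*Q (h(Q, u) = -3 + Q*4 = -3 + 4*Q)
((6*(5*1))*(-2))*(-6*17) + h(12, -9) = ((6*(5*1))*(-2))*(-6*17) + (-3 + 4*12) = ((6*5)*(-2))*(-102) + (-3 + 48) = (30*(-2))*(-102) + 45 = -60*(-102) + 45 = 6120 + 45 = 6165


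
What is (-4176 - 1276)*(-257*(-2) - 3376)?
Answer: 15603624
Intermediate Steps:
(-4176 - 1276)*(-257*(-2) - 3376) = -5452*(514 - 3376) = -5452*(-2862) = 15603624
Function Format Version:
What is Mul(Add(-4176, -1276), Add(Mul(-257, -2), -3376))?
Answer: 15603624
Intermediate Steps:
Mul(Add(-4176, -1276), Add(Mul(-257, -2), -3376)) = Mul(-5452, Add(514, -3376)) = Mul(-5452, -2862) = 15603624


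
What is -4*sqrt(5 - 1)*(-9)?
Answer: 72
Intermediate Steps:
-4*sqrt(5 - 1)*(-9) = -4*sqrt(4)*(-9) = -4*2*(-9) = -8*(-9) = 72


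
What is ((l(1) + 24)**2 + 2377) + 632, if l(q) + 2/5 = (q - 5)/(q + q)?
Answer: 86889/25 ≈ 3475.6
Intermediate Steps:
l(q) = -2/5 + (-5 + q)/(2*q) (l(q) = -2/5 + (q - 5)/(q + q) = -2/5 + (-5 + q)/((2*q)) = -2/5 + (-5 + q)*(1/(2*q)) = -2/5 + (-5 + q)/(2*q))
((l(1) + 24)**2 + 2377) + 632 = (((1/10)*(-25 + 1)/1 + 24)**2 + 2377) + 632 = (((1/10)*1*(-24) + 24)**2 + 2377) + 632 = ((-12/5 + 24)**2 + 2377) + 632 = ((108/5)**2 + 2377) + 632 = (11664/25 + 2377) + 632 = 71089/25 + 632 = 86889/25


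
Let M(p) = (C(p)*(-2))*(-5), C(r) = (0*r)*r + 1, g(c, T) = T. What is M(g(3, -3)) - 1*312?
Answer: -302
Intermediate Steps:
C(r) = 1 (C(r) = 0*r + 1 = 0 + 1 = 1)
M(p) = 10 (M(p) = (1*(-2))*(-5) = -2*(-5) = 10)
M(g(3, -3)) - 1*312 = 10 - 1*312 = 10 - 312 = -302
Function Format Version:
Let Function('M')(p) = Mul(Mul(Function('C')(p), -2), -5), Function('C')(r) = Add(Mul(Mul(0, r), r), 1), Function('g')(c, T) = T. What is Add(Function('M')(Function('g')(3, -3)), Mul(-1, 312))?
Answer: -302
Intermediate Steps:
Function('C')(r) = 1 (Function('C')(r) = Add(Mul(0, r), 1) = Add(0, 1) = 1)
Function('M')(p) = 10 (Function('M')(p) = Mul(Mul(1, -2), -5) = Mul(-2, -5) = 10)
Add(Function('M')(Function('g')(3, -3)), Mul(-1, 312)) = Add(10, Mul(-1, 312)) = Add(10, -312) = -302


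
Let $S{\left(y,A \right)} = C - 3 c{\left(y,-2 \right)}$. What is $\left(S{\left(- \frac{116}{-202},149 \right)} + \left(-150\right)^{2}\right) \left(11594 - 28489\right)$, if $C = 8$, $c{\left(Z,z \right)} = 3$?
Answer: $-380120605$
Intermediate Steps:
$S{\left(y,A \right)} = -1$ ($S{\left(y,A \right)} = 8 - 9 = -1$)
$\left(S{\left(- \frac{116}{-202},149 \right)} + \left(-150\right)^{2}\right) \left(11594 - 28489\right) = \left(-1 + \left(-150\right)^{2}\right) \left(11594 - 28489\right) = \left(-1 + 22500\right) \left(-16895\right) = 22499 \left(-16895\right) = -380120605$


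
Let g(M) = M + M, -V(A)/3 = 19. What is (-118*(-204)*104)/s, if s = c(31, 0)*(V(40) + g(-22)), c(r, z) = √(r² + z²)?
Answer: -2503488/3131 ≈ -799.58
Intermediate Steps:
V(A) = -57 (V(A) = -3*19 = -57)
g(M) = 2*M
s = -3131 (s = √(31² + 0²)*(-57 + 2*(-22)) = √(961 + 0)*(-57 - 44) = √961*(-101) = 31*(-101) = -3131)
(-118*(-204)*104)/s = (-118*(-204)*104)/(-3131) = (24072*104)*(-1/3131) = 2503488*(-1/3131) = -2503488/3131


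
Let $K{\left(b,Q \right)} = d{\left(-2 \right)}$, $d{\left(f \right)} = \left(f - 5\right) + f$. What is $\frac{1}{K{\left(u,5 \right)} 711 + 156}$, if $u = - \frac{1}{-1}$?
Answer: $- \frac{1}{6243} \approx -0.00016018$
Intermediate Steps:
$u = 1$ ($u = \left(-1\right) \left(-1\right) = 1$)
$d{\left(f \right)} = -5 + 2 f$ ($d{\left(f \right)} = \left(-5 + f\right) + f = -5 + 2 f$)
$K{\left(b,Q \right)} = -9$ ($K{\left(b,Q \right)} = -5 + 2 \left(-2\right) = -5 - 4 = -9$)
$\frac{1}{K{\left(u,5 \right)} 711 + 156} = \frac{1}{\left(-9\right) 711 + 156} = \frac{1}{-6399 + 156} = \frac{1}{-6243} = - \frac{1}{6243}$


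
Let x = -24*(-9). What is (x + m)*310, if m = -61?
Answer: 48050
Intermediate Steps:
x = 216
(x + m)*310 = (216 - 61)*310 = 155*310 = 48050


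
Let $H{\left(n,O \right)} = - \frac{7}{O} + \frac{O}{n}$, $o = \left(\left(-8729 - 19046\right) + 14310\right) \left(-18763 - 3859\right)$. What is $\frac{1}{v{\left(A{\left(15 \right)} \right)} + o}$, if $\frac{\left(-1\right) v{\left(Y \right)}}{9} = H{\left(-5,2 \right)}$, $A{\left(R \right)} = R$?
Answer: $\frac{10}{3046052651} \approx 3.2829 \cdot 10^{-9}$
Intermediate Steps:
$o = 304605230$ ($o = \left(\left(-8729 - 19046\right) + 14310\right) \left(-22622\right) = \left(-27775 + 14310\right) \left(-22622\right) = \left(-13465\right) \left(-22622\right) = 304605230$)
$v{\left(Y \right)} = \frac{351}{10}$ ($v{\left(Y \right)} = - 9 \left(- \frac{7}{2} + \frac{2}{-5}\right) = - 9 \left(\left(-7\right) \frac{1}{2} + 2 \left(- \frac{1}{5}\right)\right) = - 9 \left(- \frac{7}{2} - \frac{2}{5}\right) = \left(-9\right) \left(- \frac{39}{10}\right) = \frac{351}{10}$)
$\frac{1}{v{\left(A{\left(15 \right)} \right)} + o} = \frac{1}{\frac{351}{10} + 304605230} = \frac{1}{\frac{3046052651}{10}} = \frac{10}{3046052651}$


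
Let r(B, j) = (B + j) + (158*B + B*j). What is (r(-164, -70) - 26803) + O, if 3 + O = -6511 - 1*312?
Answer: -48295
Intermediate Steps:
O = -6826 (O = -3 + (-6511 - 1*312) = -3 + (-6511 - 312) = -3 - 6823 = -6826)
r(B, j) = j + 159*B + B*j
(r(-164, -70) - 26803) + O = ((-70 + 159*(-164) - 164*(-70)) - 26803) - 6826 = ((-70 - 26076 + 11480) - 26803) - 6826 = (-14666 - 26803) - 6826 = -41469 - 6826 = -48295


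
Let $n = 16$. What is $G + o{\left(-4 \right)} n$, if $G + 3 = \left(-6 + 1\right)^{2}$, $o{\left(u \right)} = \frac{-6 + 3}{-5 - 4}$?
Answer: $\frac{82}{3} \approx 27.333$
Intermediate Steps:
$o{\left(u \right)} = \frac{1}{3}$ ($o{\left(u \right)} = - \frac{3}{-9} = \left(-3\right) \left(- \frac{1}{9}\right) = \frac{1}{3}$)
$G = 22$ ($G = -3 + \left(-6 + 1\right)^{2} = -3 + \left(-5\right)^{2} = -3 + 25 = 22$)
$G + o{\left(-4 \right)} n = 22 + \frac{1}{3} \cdot 16 = 22 + \frac{16}{3} = \frac{82}{3}$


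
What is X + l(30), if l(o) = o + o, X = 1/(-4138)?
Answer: 248279/4138 ≈ 60.000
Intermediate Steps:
X = -1/4138 ≈ -0.00024166
l(o) = 2*o
X + l(30) = -1/4138 + 2*30 = -1/4138 + 60 = 248279/4138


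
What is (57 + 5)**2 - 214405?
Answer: -210561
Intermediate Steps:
(57 + 5)**2 - 214405 = 62**2 - 214405 = 3844 - 214405 = -210561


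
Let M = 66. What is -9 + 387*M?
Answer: 25533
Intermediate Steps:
-9 + 387*M = -9 + 387*66 = -9 + 25542 = 25533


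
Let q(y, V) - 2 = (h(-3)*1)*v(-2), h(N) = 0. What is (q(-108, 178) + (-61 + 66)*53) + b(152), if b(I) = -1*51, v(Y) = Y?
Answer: 216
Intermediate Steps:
q(y, V) = 2 (q(y, V) = 2 + (0*1)*(-2) = 2 + 0*(-2) = 2 + 0 = 2)
b(I) = -51
(q(-108, 178) + (-61 + 66)*53) + b(152) = (2 + (-61 + 66)*53) - 51 = (2 + 5*53) - 51 = (2 + 265) - 51 = 267 - 51 = 216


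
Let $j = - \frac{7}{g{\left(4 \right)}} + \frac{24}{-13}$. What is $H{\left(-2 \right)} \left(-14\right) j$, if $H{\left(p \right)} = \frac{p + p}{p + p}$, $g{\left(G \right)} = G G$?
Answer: $\frac{3325}{104} \approx 31.971$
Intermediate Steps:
$g{\left(G \right)} = G^{2}$
$j = - \frac{475}{208}$ ($j = - \frac{7}{4^{2}} + \frac{24}{-13} = - \frac{7}{16} + 24 \left(- \frac{1}{13}\right) = \left(-7\right) \frac{1}{16} - \frac{24}{13} = - \frac{7}{16} - \frac{24}{13} = - \frac{475}{208} \approx -2.2837$)
$H{\left(p \right)} = 1$ ($H{\left(p \right)} = \frac{2 p}{2 p} = 2 p \frac{1}{2 p} = 1$)
$H{\left(-2 \right)} \left(-14\right) j = 1 \left(-14\right) \left(- \frac{475}{208}\right) = \left(-14\right) \left(- \frac{475}{208}\right) = \frac{3325}{104}$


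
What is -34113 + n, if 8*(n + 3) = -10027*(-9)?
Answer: -182685/8 ≈ -22836.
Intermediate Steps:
n = 90219/8 (n = -3 + (-10027*(-9))/8 = -3 + (1/8)*90243 = -3 + 90243/8 = 90219/8 ≈ 11277.)
-34113 + n = -34113 + 90219/8 = -182685/8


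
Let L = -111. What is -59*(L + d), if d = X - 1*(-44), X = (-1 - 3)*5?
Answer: 5133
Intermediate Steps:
X = -20 (X = -4*5 = -20)
d = 24 (d = -20 - 1*(-44) = -20 + 44 = 24)
-59*(L + d) = -59*(-111 + 24) = -59*(-87) = 5133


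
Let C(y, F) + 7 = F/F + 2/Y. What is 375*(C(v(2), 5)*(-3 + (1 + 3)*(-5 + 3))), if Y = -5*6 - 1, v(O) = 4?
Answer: 775500/31 ≈ 25016.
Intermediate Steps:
Y = -31 (Y = -30 - 1 = -31)
C(y, F) = -188/31 (C(y, F) = -7 + (F/F + 2/(-31)) = -7 + (1 + 2*(-1/31)) = -7 + (1 - 2/31) = -7 + 29/31 = -188/31)
375*(C(v(2), 5)*(-3 + (1 + 3)*(-5 + 3))) = 375*(-188*(-3 + (1 + 3)*(-5 + 3))/31) = 375*(-188*(-3 + 4*(-2))/31) = 375*(-188*(-3 - 8)/31) = 375*(-188/31*(-11)) = 375*(2068/31) = 775500/31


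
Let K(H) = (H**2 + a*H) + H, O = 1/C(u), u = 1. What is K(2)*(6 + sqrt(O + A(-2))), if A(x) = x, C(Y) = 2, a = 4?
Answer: 84 + 7*I*sqrt(6) ≈ 84.0 + 17.146*I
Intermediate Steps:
O = 1/2 ≈ 0.50000
K(H) = H**2 + 5*H (K(H) = (H**2 + 4*H) + H = H**2 + 5*H)
K(2)*(6 + sqrt(O + A(-2))) = (2*(5 + 2))*(6 + sqrt(1/2 - 2)) = (2*7)*(6 + sqrt(-3/2)) = 14*(6 + I*sqrt(6)/2) = 84 + 7*I*sqrt(6)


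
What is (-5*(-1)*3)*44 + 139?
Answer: 799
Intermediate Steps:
(-5*(-1)*3)*44 + 139 = (5*3)*44 + 139 = 15*44 + 139 = 660 + 139 = 799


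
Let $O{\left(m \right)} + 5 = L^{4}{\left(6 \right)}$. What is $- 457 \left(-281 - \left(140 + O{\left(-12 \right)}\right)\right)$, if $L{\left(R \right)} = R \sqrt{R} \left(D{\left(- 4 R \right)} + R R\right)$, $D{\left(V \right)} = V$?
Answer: $442128869024$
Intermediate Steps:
$L{\left(R \right)} = R^{\frac{3}{2}} \left(R^{2} - 4 R\right)$ ($L{\left(R \right)} = R \sqrt{R} \left(- 4 R + R R\right) = R^{\frac{3}{2}} \left(- 4 R + R^{2}\right) = R^{\frac{3}{2}} \left(R^{2} - 4 R\right)$)
$O{\left(m \right)} = 967458811$ ($O{\left(m \right)} = -5 + \left(6^{\frac{5}{2}} \left(-4 + 6\right)\right)^{4} = -5 + \left(36 \sqrt{6} \cdot 2\right)^{4} = -5 + \left(72 \sqrt{6}\right)^{4} = -5 + 967458816 = 967458811$)
$- 457 \left(-281 - \left(140 + O{\left(-12 \right)}\right)\right) = - 457 \left(-281 - 967458951\right) = \left(-457\right) \left(-967459232\right) = 442128869024$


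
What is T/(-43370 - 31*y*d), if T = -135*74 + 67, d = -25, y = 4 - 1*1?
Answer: 9923/41045 ≈ 0.24176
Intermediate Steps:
y = 3 (y = 4 - 1 = 3)
T = -9923 (T = -9990 + 67 = -9923)
T/(-43370 - 31*y*d) = -9923/(-43370 - 31*3*(-25)) = -9923/(-43370 - 93*(-25)) = -9923/(-43370 - 1*(-2325)) = -9923/(-43370 + 2325) = -9923/(-41045) = -9923*(-1/41045) = 9923/41045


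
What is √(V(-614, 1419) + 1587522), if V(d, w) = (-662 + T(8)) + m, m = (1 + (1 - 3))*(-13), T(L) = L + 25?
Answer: √1586906 ≈ 1259.7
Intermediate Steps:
T(L) = 25 + L
m = 13 (m = (1 - 2)*(-13) = -1*(-13) = 13)
V(d, w) = -616 (V(d, w) = (-662 + (25 + 8)) + 13 = (-662 + 33) + 13 = -629 + 13 = -616)
√(V(-614, 1419) + 1587522) = √(-616 + 1587522) = √1586906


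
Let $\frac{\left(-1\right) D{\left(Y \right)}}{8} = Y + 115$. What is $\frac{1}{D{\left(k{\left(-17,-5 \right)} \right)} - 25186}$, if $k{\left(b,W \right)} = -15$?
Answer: $- \frac{1}{25986} \approx -3.8482 \cdot 10^{-5}$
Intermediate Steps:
$D{\left(Y \right)} = -920 - 8 Y$ ($D{\left(Y \right)} = - 8 \left(Y + 115\right) = - 8 \left(115 + Y\right) = -920 - 8 Y$)
$\frac{1}{D{\left(k{\left(-17,-5 \right)} \right)} - 25186} = \frac{1}{\left(-920 - -120\right) - 25186} = \frac{1}{\left(-920 + 120\right) - 25186} = \frac{1}{-800 - 25186} = \frac{1}{-25986} = - \frac{1}{25986}$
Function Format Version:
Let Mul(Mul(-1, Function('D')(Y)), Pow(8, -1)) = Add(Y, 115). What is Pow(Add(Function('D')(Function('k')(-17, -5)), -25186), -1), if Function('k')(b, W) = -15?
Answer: Rational(-1, 25986) ≈ -3.8482e-5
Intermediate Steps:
Function('D')(Y) = Add(-920, Mul(-8, Y)) (Function('D')(Y) = Mul(-8, Add(Y, 115)) = Mul(-8, Add(115, Y)) = Add(-920, Mul(-8, Y)))
Pow(Add(Function('D')(Function('k')(-17, -5)), -25186), -1) = Pow(Add(Add(-920, Mul(-8, -15)), -25186), -1) = Pow(Add(Add(-920, 120), -25186), -1) = Pow(Add(-800, -25186), -1) = Pow(-25986, -1) = Rational(-1, 25986)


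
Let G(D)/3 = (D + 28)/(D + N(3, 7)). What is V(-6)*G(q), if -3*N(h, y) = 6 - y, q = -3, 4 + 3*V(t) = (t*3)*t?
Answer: -975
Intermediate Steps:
V(t) = -4/3 + t² (V(t) = -4/3 + ((t*3)*t)/3 = -4/3 + ((3*t)*t)/3 = -4/3 + (3*t²)/3 = -4/3 + t²)
N(h, y) = -2 + y/3 (N(h, y) = -(6 - y)/3 = -2 + y/3)
G(D) = 3*(28 + D)/(⅓ + D) (G(D) = 3*((D + 28)/(D + (-2 + (⅓)*7))) = 3*((28 + D)/(D + (-2 + 7/3))) = 3*((28 + D)/(D + ⅓)) = 3*((28 + D)/(⅓ + D)) = 3*(28 + D)/(⅓ + D))
V(-6)*G(q) = (-4/3 + (-6)²)*(9*(28 - 3)/(1 + 3*(-3))) = (-4/3 + 36)*(9*25/(1 - 9)) = 104*(9*25/(-8))/3 = 104*(9*(-⅛)*25)/3 = (104/3)*(-225/8) = -975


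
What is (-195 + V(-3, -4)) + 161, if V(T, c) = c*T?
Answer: -22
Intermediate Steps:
V(T, c) = T*c
(-195 + V(-3, -4)) + 161 = (-195 - 3*(-4)) + 161 = (-195 + 12) + 161 = -183 + 161 = -22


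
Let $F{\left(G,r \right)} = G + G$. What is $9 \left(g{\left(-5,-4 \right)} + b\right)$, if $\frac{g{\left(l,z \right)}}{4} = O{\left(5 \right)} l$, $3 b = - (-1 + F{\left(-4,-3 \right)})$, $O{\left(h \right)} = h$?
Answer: $-873$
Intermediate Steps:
$F{\left(G,r \right)} = 2 G$
$b = 3$ ($b = \frac{\left(-1\right) \left(-1 + 2 \left(-4\right)\right)}{3} = \frac{\left(-1\right) \left(-1 - 8\right)}{3} = \frac{\left(-1\right) \left(-9\right)}{3} = \frac{1}{3} \cdot 9 = 3$)
$g{\left(l,z \right)} = 20 l$ ($g{\left(l,z \right)} = 4 \cdot 5 l = 20 l$)
$9 \left(g{\left(-5,-4 \right)} + b\right) = 9 \left(20 \left(-5\right) + 3\right) = 9 \left(-100 + 3\right) = 9 \left(-97\right) = -873$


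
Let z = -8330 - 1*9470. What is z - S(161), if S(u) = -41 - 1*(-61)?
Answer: -17820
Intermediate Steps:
S(u) = 20 (S(u) = -41 + 61 = 20)
z = -17800 (z = -8330 - 9470 = -17800)
z - S(161) = -17800 - 1*20 = -17800 - 20 = -17820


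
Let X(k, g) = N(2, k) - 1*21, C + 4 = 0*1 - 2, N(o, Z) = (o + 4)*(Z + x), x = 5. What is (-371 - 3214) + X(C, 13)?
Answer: -3612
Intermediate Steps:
N(o, Z) = (4 + o)*(5 + Z) (N(o, Z) = (o + 4)*(Z + 5) = (4 + o)*(5 + Z))
C = -6 (C = -4 + (0*1 - 2) = -4 + (0 - 2) = -4 - 2 = -6)
X(k, g) = 9 + 6*k (X(k, g) = (20 + 4*k + 5*2 + k*2) - 1*21 = (20 + 4*k + 10 + 2*k) - 21 = (30 + 6*k) - 21 = 9 + 6*k)
(-371 - 3214) + X(C, 13) = (-371 - 3214) + (9 + 6*(-6)) = -3585 + (9 - 36) = -3585 - 27 = -3612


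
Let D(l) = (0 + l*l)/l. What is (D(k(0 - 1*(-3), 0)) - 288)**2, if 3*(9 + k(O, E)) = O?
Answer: 87616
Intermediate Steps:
k(O, E) = -9 + O/3
D(l) = l (D(l) = (0 + l**2)/l = l**2/l = l)
(D(k(0 - 1*(-3), 0)) - 288)**2 = ((-9 + (0 - 1*(-3))/3) - 288)**2 = ((-9 + (0 + 3)/3) - 288)**2 = ((-9 + (1/3)*3) - 288)**2 = ((-9 + 1) - 288)**2 = (-8 - 288)**2 = (-296)**2 = 87616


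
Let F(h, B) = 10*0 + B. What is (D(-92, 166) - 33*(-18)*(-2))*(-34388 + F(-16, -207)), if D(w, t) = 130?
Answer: 36601510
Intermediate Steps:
F(h, B) = B (F(h, B) = 0 + B = B)
(D(-92, 166) - 33*(-18)*(-2))*(-34388 + F(-16, -207)) = (130 - 33*(-18)*(-2))*(-34388 - 207) = (130 + 594*(-2))*(-34595) = (130 - 1188)*(-34595) = -1058*(-34595) = 36601510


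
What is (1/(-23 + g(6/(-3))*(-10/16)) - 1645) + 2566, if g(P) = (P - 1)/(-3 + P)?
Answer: 172219/187 ≈ 920.96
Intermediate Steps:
g(P) = (-1 + P)/(-3 + P)
(1/(-23 + g(6/(-3))*(-10/16)) - 1645) + 2566 = (1/(-23 + ((-1 + 6/(-3))/(-3 + 6/(-3)))*(-10/16)) - 1645) + 2566 = (1/(-23 + ((-1 + 6*(-1/3))/(-3 + 6*(-1/3)))*(-10*1/16)) - 1645) + 2566 = (1/(-23 + ((-1 - 2)/(-3 - 2))*(-5/8)) - 1645) + 2566 = (1/(-23 + (-3/(-5))*(-5/8)) - 1645) + 2566 = (1/(-23 - 1/5*(-3)*(-5/8)) - 1645) + 2566 = (1/(-23 + (3/5)*(-5/8)) - 1645) + 2566 = (1/(-23 - 3/8) - 1645) + 2566 = (1/(-187/8) - 1645) + 2566 = (-8/187 - 1645) + 2566 = -307623/187 + 2566 = 172219/187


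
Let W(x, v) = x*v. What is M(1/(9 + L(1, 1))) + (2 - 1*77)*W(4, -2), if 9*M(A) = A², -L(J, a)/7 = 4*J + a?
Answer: 3650401/6084 ≈ 600.00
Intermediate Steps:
W(x, v) = v*x
L(J, a) = -28*J - 7*a (L(J, a) = -7*(4*J + a) = -7*(a + 4*J) = -28*J - 7*a)
M(A) = A²/9
M(1/(9 + L(1, 1))) + (2 - 1*77)*W(4, -2) = (1/(9 + (-28*1 - 7*1)))²/9 + (2 - 1*77)*(-2*4) = (1/(9 + (-28 - 7)))²/9 + (2 - 77)*(-8) = (1/(9 - 35))²/9 - 75*(-8) = (1/(-26))²/9 + 600 = (-1/26)²/9 + 600 = (⅑)*(1/676) + 600 = 1/6084 + 600 = 3650401/6084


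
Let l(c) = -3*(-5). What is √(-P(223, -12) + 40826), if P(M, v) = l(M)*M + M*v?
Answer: √40157 ≈ 200.39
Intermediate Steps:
l(c) = 15
P(M, v) = 15*M + M*v
√(-P(223, -12) + 40826) = √(-223*(15 - 12) + 40826) = √(-223*3 + 40826) = √(-1*669 + 40826) = √(-669 + 40826) = √40157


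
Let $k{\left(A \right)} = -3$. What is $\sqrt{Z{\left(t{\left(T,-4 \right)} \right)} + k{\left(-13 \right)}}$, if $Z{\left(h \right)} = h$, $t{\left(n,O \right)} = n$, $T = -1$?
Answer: $2 i \approx 2.0 i$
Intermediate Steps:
$\sqrt{Z{\left(t{\left(T,-4 \right)} \right)} + k{\left(-13 \right)}} = \sqrt{-1 - 3} = \sqrt{-4} = 2 i$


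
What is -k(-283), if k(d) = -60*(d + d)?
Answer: -33960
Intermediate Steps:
k(d) = -120*d
-k(-283) = -(-120)*(-283) = -1*33960 = -33960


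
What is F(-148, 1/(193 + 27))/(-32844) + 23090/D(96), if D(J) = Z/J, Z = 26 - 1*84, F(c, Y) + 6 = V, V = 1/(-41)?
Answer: -1492468138117/39051516 ≈ -38218.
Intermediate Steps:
V = -1/41 ≈ -0.024390
F(c, Y) = -247/41 (F(c, Y) = -6 - 1/41 = -247/41)
Z = -58 (Z = 26 - 84 = -58)
D(J) = -58/J
F(-148, 1/(193 + 27))/(-32844) + 23090/D(96) = -247/41/(-32844) + 23090/((-58/96)) = -247/41*(-1/32844) + 23090/((-58*1/96)) = 247/1346604 + 23090/(-29/48) = 247/1346604 + 23090*(-48/29) = 247/1346604 - 1108320/29 = -1492468138117/39051516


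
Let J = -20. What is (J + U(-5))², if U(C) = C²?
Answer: 25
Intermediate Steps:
(J + U(-5))² = (-20 + (-5)²)² = (-20 + 25)² = 5² = 25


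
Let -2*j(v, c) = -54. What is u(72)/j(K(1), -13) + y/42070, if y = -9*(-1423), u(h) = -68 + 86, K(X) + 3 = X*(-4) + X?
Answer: 122561/126210 ≈ 0.97109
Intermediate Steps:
K(X) = -3 - 3*X (K(X) = -3 + (X*(-4) + X) = -3 + (-4*X + X) = -3 - 3*X)
u(h) = 18
j(v, c) = 27 (j(v, c) = -½*(-54) = 27)
y = 12807
u(72)/j(K(1), -13) + y/42070 = 18/27 + 12807/42070 = 18*(1/27) + 12807*(1/42070) = ⅔ + 12807/42070 = 122561/126210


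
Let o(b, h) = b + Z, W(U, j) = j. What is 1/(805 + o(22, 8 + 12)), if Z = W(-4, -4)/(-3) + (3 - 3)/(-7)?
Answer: 3/2485 ≈ 0.0012072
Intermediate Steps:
Z = 4/3 (Z = -4/(-3) + (3 - 3)/(-7) = -4*(-⅓) + 0*(-⅐) = 4/3 + 0 = 4/3 ≈ 1.3333)
o(b, h) = 4/3 + b (o(b, h) = b + 4/3 = 4/3 + b)
1/(805 + o(22, 8 + 12)) = 1/(805 + (4/3 + 22)) = 1/(805 + 70/3) = 1/(2485/3) = 3/2485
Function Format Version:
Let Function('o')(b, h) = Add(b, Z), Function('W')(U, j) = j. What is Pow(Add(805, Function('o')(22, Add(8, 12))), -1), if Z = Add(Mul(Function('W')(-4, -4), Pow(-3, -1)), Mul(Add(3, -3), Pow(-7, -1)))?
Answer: Rational(3, 2485) ≈ 0.0012072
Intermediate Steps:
Z = Rational(4, 3) (Z = Add(Mul(-4, Pow(-3, -1)), Mul(Add(3, -3), Pow(-7, -1))) = Add(Mul(-4, Rational(-1, 3)), Mul(0, Rational(-1, 7))) = Add(Rational(4, 3), 0) = Rational(4, 3) ≈ 1.3333)
Function('o')(b, h) = Add(Rational(4, 3), b) (Function('o')(b, h) = Add(b, Rational(4, 3)) = Add(Rational(4, 3), b))
Pow(Add(805, Function('o')(22, Add(8, 12))), -1) = Pow(Add(805, Add(Rational(4, 3), 22)), -1) = Pow(Add(805, Rational(70, 3)), -1) = Pow(Rational(2485, 3), -1) = Rational(3, 2485)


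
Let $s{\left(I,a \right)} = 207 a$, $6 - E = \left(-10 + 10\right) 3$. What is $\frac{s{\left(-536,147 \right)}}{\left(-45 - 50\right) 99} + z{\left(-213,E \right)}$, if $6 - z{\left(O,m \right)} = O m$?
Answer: $\frac{1338399}{1045} \approx 1280.8$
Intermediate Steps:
$E = 6$ ($E = 6 - \left(-10 + 10\right) 3 = 6 - 0 \cdot 3 = 6 - 0 = 6 + 0 = 6$)
$z{\left(O,m \right)} = 6 - O m$
$\frac{s{\left(-536,147 \right)}}{\left(-45 - 50\right) 99} + z{\left(-213,E \right)} = \frac{207 \cdot 147}{\left(-45 - 50\right) 99} - \left(-6 - 1278\right) = \frac{30429}{\left(-95\right) 99} + \left(6 + 1278\right) = \frac{30429}{-9405} + 1284 = 30429 \left(- \frac{1}{9405}\right) + 1284 = - \frac{3381}{1045} + 1284 = \frac{1338399}{1045}$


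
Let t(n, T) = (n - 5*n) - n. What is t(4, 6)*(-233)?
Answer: 4660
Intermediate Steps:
t(n, T) = -5*n (t(n, T) = -4*n - n = -5*n)
t(4, 6)*(-233) = -5*4*(-233) = -20*(-233) = 4660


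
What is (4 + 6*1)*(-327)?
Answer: -3270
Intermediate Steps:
(4 + 6*1)*(-327) = (4 + 6)*(-327) = 10*(-327) = -3270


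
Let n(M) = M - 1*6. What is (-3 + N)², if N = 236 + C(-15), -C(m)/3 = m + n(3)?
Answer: 82369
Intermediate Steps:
n(M) = -6 + M (n(M) = M - 6 = -6 + M)
C(m) = 9 - 3*m (C(m) = -3*(m + (-6 + 3)) = -3*(m - 3) = -3*(-3 + m) = 9 - 3*m)
N = 290 (N = 236 + (9 - 3*(-15)) = 236 + (9 + 45) = 236 + 54 = 290)
(-3 + N)² = (-3 + 290)² = 287² = 82369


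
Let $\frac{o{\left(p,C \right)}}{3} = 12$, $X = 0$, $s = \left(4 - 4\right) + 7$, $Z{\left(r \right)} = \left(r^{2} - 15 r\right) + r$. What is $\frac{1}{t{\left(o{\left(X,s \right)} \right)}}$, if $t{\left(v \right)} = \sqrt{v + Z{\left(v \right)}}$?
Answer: $\frac{\sqrt{23}}{138} \approx 0.034752$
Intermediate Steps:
$Z{\left(r \right)} = r^{2} - 14 r$
$s = 7$ ($s = 0 + 7 = 7$)
$o{\left(p,C \right)} = 36$ ($o{\left(p,C \right)} = 3 \cdot 12 = 36$)
$t{\left(v \right)} = \sqrt{v + v \left(-14 + v\right)}$
$\frac{1}{t{\left(o{\left(X,s \right)} \right)}} = \frac{1}{\sqrt{36 \left(-13 + 36\right)}} = \frac{1}{\sqrt{36 \cdot 23}} = \frac{1}{\sqrt{828}} = \frac{1}{6 \sqrt{23}} = \frac{\sqrt{23}}{138}$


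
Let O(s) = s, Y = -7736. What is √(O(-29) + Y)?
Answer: I*√7765 ≈ 88.119*I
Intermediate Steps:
√(O(-29) + Y) = √(-29 - 7736) = √(-7765) = I*√7765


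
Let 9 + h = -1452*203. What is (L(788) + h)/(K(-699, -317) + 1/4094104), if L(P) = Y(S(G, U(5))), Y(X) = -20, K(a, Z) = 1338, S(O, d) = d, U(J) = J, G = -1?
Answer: -1206880447640/5477911153 ≈ -220.32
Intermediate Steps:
h = -294765 (h = -9 - 1452*203 = -9 - 294756 = -294765)
L(P) = -20
(L(788) + h)/(K(-699, -317) + 1/4094104) = (-20 - 294765)/(1338 + 1/4094104) = -294785/(1338 + 1/4094104) = -294785/5477911153/4094104 = -294785*4094104/5477911153 = -1206880447640/5477911153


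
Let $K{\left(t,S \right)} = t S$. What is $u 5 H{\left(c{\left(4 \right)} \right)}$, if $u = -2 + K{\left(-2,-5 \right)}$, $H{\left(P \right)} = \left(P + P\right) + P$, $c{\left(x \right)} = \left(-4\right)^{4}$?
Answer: $30720$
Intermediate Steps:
$c{\left(x \right)} = 256$
$H{\left(P \right)} = 3 P$ ($H{\left(P \right)} = 2 P + P = 3 P$)
$K{\left(t,S \right)} = S t$
$u = 8$ ($u = -2 - -10 = -2 + 10 = 8$)
$u 5 H{\left(c{\left(4 \right)} \right)} = 8 \cdot 5 \cdot 3 \cdot 256 = 40 \cdot 768 = 30720$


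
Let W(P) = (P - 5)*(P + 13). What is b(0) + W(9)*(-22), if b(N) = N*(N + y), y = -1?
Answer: -1936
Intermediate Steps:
W(P) = (-5 + P)*(13 + P)
b(N) = N*(-1 + N) (b(N) = N*(N - 1) = N*(-1 + N))
b(0) + W(9)*(-22) = 0*(-1 + 0) + (-65 + 9**2 + 8*9)*(-22) = 0*(-1) + (-65 + 81 + 72)*(-22) = 0 + 88*(-22) = 0 - 1936 = -1936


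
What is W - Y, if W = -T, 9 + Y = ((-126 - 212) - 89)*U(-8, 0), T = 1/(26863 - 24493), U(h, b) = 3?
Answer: 3057299/2370 ≈ 1290.0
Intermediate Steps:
T = 1/2370 ≈ 0.00042194
Y = -1290 (Y = -9 + ((-126 - 212) - 89)*3 = -9 + (-338 - 89)*3 = -9 - 427*3 = -9 - 1281 = -1290)
W = -1/2370 (W = -1*1/2370 = -1/2370 ≈ -0.00042194)
W - Y = -1/2370 - 1*(-1290) = -1/2370 + 1290 = 3057299/2370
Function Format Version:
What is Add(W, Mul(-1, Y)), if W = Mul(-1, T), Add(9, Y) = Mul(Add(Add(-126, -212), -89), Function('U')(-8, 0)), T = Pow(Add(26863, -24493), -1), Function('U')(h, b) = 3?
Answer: Rational(3057299, 2370) ≈ 1290.0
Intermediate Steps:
T = Rational(1, 2370) (T = Pow(2370, -1) = Rational(1, 2370) ≈ 0.00042194)
Y = -1290 (Y = Add(-9, Mul(Add(Add(-126, -212), -89), 3)) = Add(-9, Mul(Add(-338, -89), 3)) = Add(-9, Mul(-427, 3)) = Add(-9, -1281) = -1290)
W = Rational(-1, 2370) (W = Mul(-1, Rational(1, 2370)) = Rational(-1, 2370) ≈ -0.00042194)
Add(W, Mul(-1, Y)) = Add(Rational(-1, 2370), Mul(-1, -1290)) = Add(Rational(-1, 2370), 1290) = Rational(3057299, 2370)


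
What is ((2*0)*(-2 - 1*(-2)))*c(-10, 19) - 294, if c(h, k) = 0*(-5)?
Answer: -294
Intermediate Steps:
c(h, k) = 0
((2*0)*(-2 - 1*(-2)))*c(-10, 19) - 294 = ((2*0)*(-2 - 1*(-2)))*0 - 294 = (0*(-2 + 2))*0 - 294 = (0*0)*0 - 294 = 0*0 - 294 = 0 - 294 = -294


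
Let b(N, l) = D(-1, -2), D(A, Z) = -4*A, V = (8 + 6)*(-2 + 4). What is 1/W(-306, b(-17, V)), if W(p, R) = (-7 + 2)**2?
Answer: 1/25 ≈ 0.040000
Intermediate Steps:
V = 28 (V = 14*2 = 28)
b(N, l) = 4 (b(N, l) = -4*(-1) = 4)
W(p, R) = 25 (W(p, R) = (-5)**2 = 25)
1/W(-306, b(-17, V)) = 1/25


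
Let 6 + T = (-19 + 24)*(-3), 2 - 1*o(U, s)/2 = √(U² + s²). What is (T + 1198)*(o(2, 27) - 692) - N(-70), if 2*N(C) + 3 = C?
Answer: -1619479/2 - 2354*√733 ≈ -8.7347e+5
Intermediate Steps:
o(U, s) = 4 - 2*√(U² + s²)
N(C) = -3/2 + C/2
T = -21 (T = -6 + (-19 + 24)*(-3) = -6 + 5*(-3) = -6 - 15 = -21)
(T + 1198)*(o(2, 27) - 692) - N(-70) = (-21 + 1198)*((4 - 2*√(2² + 27²)) - 692) - (-3/2 + (½)*(-70)) = 1177*((4 - 2*√(4 + 729)) - 692) - (-3/2 - 35) = 1177*((4 - 2*√733) - 692) - 1*(-73/2) = 1177*(-688 - 2*√733) + 73/2 = (-809776 - 2354*√733) + 73/2 = -1619479/2 - 2354*√733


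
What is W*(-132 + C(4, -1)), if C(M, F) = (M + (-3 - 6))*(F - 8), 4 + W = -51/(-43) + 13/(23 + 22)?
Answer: 141694/645 ≈ 219.68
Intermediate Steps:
W = -4886/1935 (W = -4 + (-51/(-43) + 13/(23 + 22)) = -4 + (-51*(-1/43) + 13/45) = -4 + (51/43 + 13*(1/45)) = -4 + (51/43 + 13/45) = -4 + 2854/1935 = -4886/1935 ≈ -2.5251)
C(M, F) = (-9 + M)*(-8 + F) (C(M, F) = (M - 9)*(-8 + F) = (-9 + M)*(-8 + F))
W*(-132 + C(4, -1)) = -4886*(-132 + (72 - 9*(-1) - 8*4 - 1*4))/1935 = -4886*(-132 + (72 + 9 - 32 - 4))/1935 = -4886*(-132 + 45)/1935 = -4886/1935*(-87) = 141694/645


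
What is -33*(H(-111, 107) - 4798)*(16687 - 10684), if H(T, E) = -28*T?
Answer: 334787310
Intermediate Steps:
-33*(H(-111, 107) - 4798)*(16687 - 10684) = -33*(-28*(-111) - 4798)*(16687 - 10684) = -33*(3108 - 4798)*6003 = -(-55770)*6003 = -33*(-10145070) = 334787310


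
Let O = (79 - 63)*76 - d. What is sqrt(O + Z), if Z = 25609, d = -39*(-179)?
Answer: 22*sqrt(41) ≈ 140.87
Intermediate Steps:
d = 6981
O = -5765 (O = (79 - 63)*76 - 1*6981 = 16*76 - 6981 = 1216 - 6981 = -5765)
sqrt(O + Z) = sqrt(-5765 + 25609) = sqrt(19844) = 22*sqrt(41)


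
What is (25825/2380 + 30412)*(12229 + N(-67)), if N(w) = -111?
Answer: 87742057343/238 ≈ 3.6866e+8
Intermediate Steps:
(25825/2380 + 30412)*(12229 + N(-67)) = (25825/2380 + 30412)*(12229 - 111) = (25825*(1/2380) + 30412)*12118 = (5165/476 + 30412)*12118 = (14481277/476)*12118 = 87742057343/238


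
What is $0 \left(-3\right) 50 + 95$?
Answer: $95$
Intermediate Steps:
$0 \left(-3\right) 50 + 95 = 0 \cdot 50 + 95 = 0 + 95 = 95$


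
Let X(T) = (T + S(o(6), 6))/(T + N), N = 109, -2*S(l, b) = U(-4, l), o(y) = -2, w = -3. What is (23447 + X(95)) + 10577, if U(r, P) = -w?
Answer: 816587/24 ≈ 34024.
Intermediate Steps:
U(r, P) = 3 (U(r, P) = -1*(-3) = 3)
S(l, b) = -3/2 (S(l, b) = -1/2*3 = -3/2)
X(T) = (-3/2 + T)/(109 + T) (X(T) = (T - 3/2)/(T + 109) = (-3/2 + T)/(109 + T))
(23447 + X(95)) + 10577 = (23447 + (-3/2 + 95)/(109 + 95)) + 10577 = (23447 + (187/2)/204) + 10577 = (23447 + (1/204)*(187/2)) + 10577 = (23447 + 11/24) + 10577 = 562739/24 + 10577 = 816587/24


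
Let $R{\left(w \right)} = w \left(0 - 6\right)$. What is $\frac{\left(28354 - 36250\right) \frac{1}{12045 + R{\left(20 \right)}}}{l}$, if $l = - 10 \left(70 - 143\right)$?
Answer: $- \frac{1316}{1450875} \approx -0.00090704$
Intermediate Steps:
$R{\left(w \right)} = - 6 w$ ($R{\left(w \right)} = w \left(-6\right) = - 6 w$)
$l = 730$ ($l = \left(-10\right) \left(-73\right) = 730$)
$\frac{\left(28354 - 36250\right) \frac{1}{12045 + R{\left(20 \right)}}}{l} = \frac{\left(28354 - 36250\right) \frac{1}{12045 - 120}}{730} = - \frac{7896}{12045 - 120} \cdot \frac{1}{730} = - \frac{7896}{11925} \cdot \frac{1}{730} = \left(-7896\right) \frac{1}{11925} \cdot \frac{1}{730} = \left(- \frac{2632}{3975}\right) \frac{1}{730} = - \frac{1316}{1450875}$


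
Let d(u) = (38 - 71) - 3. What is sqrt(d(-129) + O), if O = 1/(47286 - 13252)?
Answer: I*sqrt(41699239582)/34034 ≈ 6.0*I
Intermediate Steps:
d(u) = -36 (d(u) = -33 - 3 = -36)
O = 1/34034 ≈ 2.9382e-5
sqrt(d(-129) + O) = sqrt(-36 + 1/34034) = sqrt(-1225223/34034) = I*sqrt(41699239582)/34034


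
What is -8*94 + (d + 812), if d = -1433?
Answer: -1373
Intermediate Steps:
-8*94 + (d + 812) = -8*94 + (-1433 + 812) = -752 - 621 = -1373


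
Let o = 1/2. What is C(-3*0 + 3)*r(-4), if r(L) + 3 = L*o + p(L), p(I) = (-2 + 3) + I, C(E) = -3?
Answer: 24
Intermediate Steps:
p(I) = 1 + I
o = 1/2 (o = 1*(1/2) = 1/2 ≈ 0.50000)
r(L) = -2 + 3*L/2 (r(L) = -3 + (L*(1/2) + (1 + L)) = -3 + (L/2 + (1 + L)) = -3 + (1 + 3*L/2) = -2 + 3*L/2)
C(-3*0 + 3)*r(-4) = -3*(-2 + (3/2)*(-4)) = -3*(-2 - 6) = -3*(-8) = 24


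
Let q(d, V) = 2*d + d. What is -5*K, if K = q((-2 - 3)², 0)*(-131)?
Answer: 49125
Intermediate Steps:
q(d, V) = 3*d
K = -9825 (K = (3*(-2 - 3)²)*(-131) = (3*(-5)²)*(-131) = (3*25)*(-131) = 75*(-131) = -9825)
-5*K = -5*(-9825) = 49125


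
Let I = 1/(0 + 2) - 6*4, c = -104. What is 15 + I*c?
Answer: 2459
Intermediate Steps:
I = -47/2 (I = 1/2 - 24 = ½ - 24 = -47/2 ≈ -23.500)
15 + I*c = 15 - 47/2*(-104) = 15 + 2444 = 2459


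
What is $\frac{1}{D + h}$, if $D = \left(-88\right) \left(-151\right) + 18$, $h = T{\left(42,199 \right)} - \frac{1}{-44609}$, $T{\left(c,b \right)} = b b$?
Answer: $\frac{44609}{2360128364} \approx 1.8901 \cdot 10^{-5}$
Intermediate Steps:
$T{\left(c,b \right)} = b^{2}$
$h = \frac{1766561010}{44609}$ ($h = 199^{2} - \frac{1}{-44609} = 39601 - - \frac{1}{44609} = 39601 + \frac{1}{44609} = \frac{1766561010}{44609} \approx 39601.0$)
$D = 13306$ ($D = 13288 + 18 = 13306$)
$\frac{1}{D + h} = \frac{1}{13306 + \frac{1766561010}{44609}} = \frac{1}{\frac{2360128364}{44609}} = \frac{44609}{2360128364}$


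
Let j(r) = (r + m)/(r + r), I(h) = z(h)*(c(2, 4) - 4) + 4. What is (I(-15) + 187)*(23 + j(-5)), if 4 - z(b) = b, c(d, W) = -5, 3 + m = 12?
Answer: 452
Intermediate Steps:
m = 9 (m = -3 + 12 = 9)
z(b) = 4 - b
I(h) = -32 + 9*h (I(h) = (4 - h)*(-5 - 4) + 4 = (4 - h)*(-9) + 4 = (-36 + 9*h) + 4 = -32 + 9*h)
j(r) = (9 + r)/(2*r) (j(r) = (r + 9)/(r + r) = (9 + r)/((2*r)) = (9 + r)*(1/(2*r)) = (9 + r)/(2*r))
(I(-15) + 187)*(23 + j(-5)) = ((-32 + 9*(-15)) + 187)*(23 + (½)*(9 - 5)/(-5)) = ((-32 - 135) + 187)*(23 + (½)*(-⅕)*4) = (-167 + 187)*(23 - ⅖) = 20*(113/5) = 452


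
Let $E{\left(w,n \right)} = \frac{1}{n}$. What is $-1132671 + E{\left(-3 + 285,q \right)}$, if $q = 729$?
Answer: $- \frac{825717158}{729} \approx -1.1327 \cdot 10^{6}$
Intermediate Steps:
$-1132671 + E{\left(-3 + 285,q \right)} = -1132671 + \frac{1}{729} = - \frac{825717158}{729}$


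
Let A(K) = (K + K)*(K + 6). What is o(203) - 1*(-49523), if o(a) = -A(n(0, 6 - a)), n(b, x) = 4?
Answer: 49443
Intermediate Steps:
A(K) = 2*K*(6 + K) (A(K) = (2*K)*(6 + K) = 2*K*(6 + K))
o(a) = -80 (o(a) = -2*4*(6 + 4) = -2*4*10 = -1*80 = -80)
o(203) - 1*(-49523) = -80 - 1*(-49523) = -80 + 49523 = 49443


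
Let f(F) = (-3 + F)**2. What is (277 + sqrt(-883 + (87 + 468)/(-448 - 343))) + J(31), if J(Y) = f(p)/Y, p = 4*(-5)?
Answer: 9116/31 + 8*I*sqrt(8639302)/791 ≈ 294.06 + 29.727*I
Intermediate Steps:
p = -20
J(Y) = 529/Y (J(Y) = (-3 - 20)**2/Y = (-23)**2/Y = 529/Y)
(277 + sqrt(-883 + (87 + 468)/(-448 - 343))) + J(31) = (277 + sqrt(-883 + (87 + 468)/(-448 - 343))) + 529/31 = (277 + sqrt(-883 + 555/(-791))) + 529*(1/31) = (277 + sqrt(-883 + 555*(-1/791))) + 529/31 = (277 + sqrt(-883 - 555/791)) + 529/31 = (277 + sqrt(-699008/791)) + 529/31 = (277 + 8*I*sqrt(8639302)/791) + 529/31 = 9116/31 + 8*I*sqrt(8639302)/791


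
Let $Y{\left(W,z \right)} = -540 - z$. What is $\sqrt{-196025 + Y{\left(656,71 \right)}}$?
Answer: $2 i \sqrt{49159} \approx 443.44 i$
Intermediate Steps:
$\sqrt{-196025 + Y{\left(656,71 \right)}} = \sqrt{-196025 - 611} = \sqrt{-196636} = 2 i \sqrt{49159}$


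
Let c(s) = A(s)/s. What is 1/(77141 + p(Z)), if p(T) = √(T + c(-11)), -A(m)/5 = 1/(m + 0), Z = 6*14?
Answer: 9334061/720038789442 - 11*√10159/720038789442 ≈ 1.2962e-5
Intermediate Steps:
Z = 84
A(m) = -5/m (A(m) = -5/(m + 0) = -5/m)
c(s) = -5/s² (c(s) = (-5/s)/s = -5/s²)
p(T) = √(-5/121 + T) (p(T) = √(T - 5/(-11)²) = √(T - 5*1/121) = √(T - 5/121) = √(-5/121 + T))
1/(77141 + p(Z)) = 1/(77141 + √(-5 + 121*84)/11) = 1/(77141 + √(-5 + 10164)/11) = 1/(77141 + √10159/11)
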